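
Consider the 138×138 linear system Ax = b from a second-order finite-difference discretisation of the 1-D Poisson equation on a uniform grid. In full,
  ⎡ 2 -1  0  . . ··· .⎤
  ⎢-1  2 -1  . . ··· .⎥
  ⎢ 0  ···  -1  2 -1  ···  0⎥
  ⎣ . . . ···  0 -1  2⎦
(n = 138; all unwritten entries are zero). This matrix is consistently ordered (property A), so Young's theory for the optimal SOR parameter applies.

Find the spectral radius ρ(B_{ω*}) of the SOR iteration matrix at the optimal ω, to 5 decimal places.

½·tridiag(1,0,1) at n=138: λ_k = cos(kπ/139); max |λ| at k=1 ⇒ ρ_J = cos(π/139) ≈ 0.99974.
root = sin(π/139) = 0.022599  (since 1−cos² = sin²).
Young: ω* = 2/(1+√(1−ρ_J²)) = 2/(1+0.022599) = 2/1.022599 = 1.95580.
Hence ρ(B_{ω*}) = 1.95580 − 1 = 0.95580.

ρ_SOR = 0.95580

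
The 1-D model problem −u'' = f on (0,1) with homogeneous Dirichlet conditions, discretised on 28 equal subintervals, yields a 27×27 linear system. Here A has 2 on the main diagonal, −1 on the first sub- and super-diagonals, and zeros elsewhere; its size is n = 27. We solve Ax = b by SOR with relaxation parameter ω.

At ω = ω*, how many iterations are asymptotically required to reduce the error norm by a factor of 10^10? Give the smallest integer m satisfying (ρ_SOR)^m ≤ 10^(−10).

m = 103

[ρ_J] n=27: ρ(B_J) = cos(π/(n+1)) = cos(π/28) = 0.9937122.
root = sin(π/28) = 0.1119645  (since 1−cos² = sin²).
Then 2/(1+√(1−ρ_J²)) = 2/(1+0.1119645); ω* = 2/1.1119645 = 1.7986186.
ρ_SOR = ω* − 1 ≈ 0.7986186.
10·ln10 = 23.0259; −ln(0.7986186) = 0.224872; m = ⌈23.0259/0.224872⌉ = ⌈102.396⌉ = 103.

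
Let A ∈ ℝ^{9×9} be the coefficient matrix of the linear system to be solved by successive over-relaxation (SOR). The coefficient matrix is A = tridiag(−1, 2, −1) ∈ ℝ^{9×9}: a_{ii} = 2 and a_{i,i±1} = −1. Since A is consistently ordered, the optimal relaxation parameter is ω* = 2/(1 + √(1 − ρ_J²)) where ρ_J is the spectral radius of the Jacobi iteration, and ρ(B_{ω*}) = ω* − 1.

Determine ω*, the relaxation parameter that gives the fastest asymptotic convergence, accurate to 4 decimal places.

ω* = 1.5279

With n=9, ρ(Jacobi) = cos(π/10) = 0.9511.
√(1−ρ_J²) simplifies to sin(π/10) = 0.30902.
[ω*] 2 ÷ (1 + 0.30902) = 2 ÷ 1.30902 = 1.5279.
ρ_SOR = ω* − 1 = 1.5279 − 1 = 0.5279.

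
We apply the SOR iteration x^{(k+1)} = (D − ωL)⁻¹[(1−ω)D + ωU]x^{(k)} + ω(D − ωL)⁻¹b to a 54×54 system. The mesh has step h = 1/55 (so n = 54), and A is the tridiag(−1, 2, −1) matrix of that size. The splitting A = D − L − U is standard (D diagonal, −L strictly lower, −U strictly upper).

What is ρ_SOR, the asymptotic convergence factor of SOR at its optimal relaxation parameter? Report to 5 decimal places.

ρ_SOR = 0.89199

n=54: λ(B_J) = 1 − λ(A)/2 = cos(kπ/55); k=1 gives ρ_J = 0.99837.
√(1 − cos²(π/55)) = sin(π/55) ≈ 0.057089.
Then 2/(1+√(1−ρ_J²)) = 2/(1+0.057089); ω* = 2/1.057089 = 1.89199.
and ρ(B_{ω*}) = 1.89199 − 1 = 0.89199.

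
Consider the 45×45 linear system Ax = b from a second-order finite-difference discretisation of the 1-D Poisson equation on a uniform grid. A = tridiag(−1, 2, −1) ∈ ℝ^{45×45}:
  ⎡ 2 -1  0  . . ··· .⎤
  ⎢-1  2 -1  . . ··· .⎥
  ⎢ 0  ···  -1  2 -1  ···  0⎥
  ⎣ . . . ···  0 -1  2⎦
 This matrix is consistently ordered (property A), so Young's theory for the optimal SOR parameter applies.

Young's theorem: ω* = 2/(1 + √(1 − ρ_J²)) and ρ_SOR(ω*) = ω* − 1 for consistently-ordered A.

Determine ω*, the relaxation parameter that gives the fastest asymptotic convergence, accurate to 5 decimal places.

ω* = 1.87223

ρ_J = max_k |cos(kπ/46)| = cos(π/46) = 0.99767
root = sin(π/46) = 0.068242  (since 1−cos² = sin²).
ω* = 2/(1+0.068242) = 1.87223
and ρ(B_{ω*}) = 1.87223 − 1 = 0.87223.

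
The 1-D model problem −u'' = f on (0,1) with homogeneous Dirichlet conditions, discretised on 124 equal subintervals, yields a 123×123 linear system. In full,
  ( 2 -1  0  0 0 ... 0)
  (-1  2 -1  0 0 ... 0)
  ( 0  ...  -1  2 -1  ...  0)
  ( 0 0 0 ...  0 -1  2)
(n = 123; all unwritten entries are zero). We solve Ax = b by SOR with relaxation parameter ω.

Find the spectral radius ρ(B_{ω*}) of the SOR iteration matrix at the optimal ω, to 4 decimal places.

n=123: λ(B_J) = 1 − λ(A)/2 = cos(kπ/124); k=1 gives ρ_J = 0.9997.
root = sin(π/124) = 0.02533  (since 1−cos² = sin²).
[ω*] 2 ÷ (1 + 0.02533) = 2 ÷ 1.02533 = 1.9506.
ρ(B_{ω*}) = ω*−1 = 0.9506

ρ_SOR = 0.9506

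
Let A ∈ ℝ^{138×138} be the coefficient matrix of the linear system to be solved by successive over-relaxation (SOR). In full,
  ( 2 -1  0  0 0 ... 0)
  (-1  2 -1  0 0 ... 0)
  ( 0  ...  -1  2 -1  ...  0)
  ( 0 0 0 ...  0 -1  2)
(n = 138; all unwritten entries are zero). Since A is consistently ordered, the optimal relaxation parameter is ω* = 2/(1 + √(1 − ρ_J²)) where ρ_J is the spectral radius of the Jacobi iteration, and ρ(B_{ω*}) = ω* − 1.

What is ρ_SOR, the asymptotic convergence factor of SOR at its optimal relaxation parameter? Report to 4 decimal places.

ρ_SOR = 0.9558

½·tridiag(1,0,1) at n=138: λ_k = cos(kπ/139); max |λ| at k=1 ⇒ ρ_J = cos(π/139) ≈ 0.9997.
root = sin(π/139) = 0.02260  (since 1−cos² = sin²).
ω* = 2/(1 + 0.02260) = 2/1.02260 = 1.9558.
ρ(B_{ω*}) = ω*−1 = 0.9558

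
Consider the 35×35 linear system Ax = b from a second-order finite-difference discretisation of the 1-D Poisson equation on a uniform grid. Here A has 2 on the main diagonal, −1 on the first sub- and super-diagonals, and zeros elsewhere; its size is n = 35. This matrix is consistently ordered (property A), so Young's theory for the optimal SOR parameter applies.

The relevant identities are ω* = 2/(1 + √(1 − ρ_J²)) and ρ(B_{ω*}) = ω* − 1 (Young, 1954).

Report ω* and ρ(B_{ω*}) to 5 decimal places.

½·tridiag(1,0,1) at n=35: λ_k = cos(kπ/36); max |λ| at k=1 ⇒ ρ_J = cos(π/36) ≈ 0.99619.
√(1 − cos²(π/36)) = sin(π/36) ≈ 0.087156.
[ω*] 2 ÷ (1 + 0.087156) = 2 ÷ 1.087156 = 1.83966.
Hence ρ(B_{ω*}) = 1.83966 − 1 = 0.83966.

ω* = 1.83966, ρ_SOR = 0.83966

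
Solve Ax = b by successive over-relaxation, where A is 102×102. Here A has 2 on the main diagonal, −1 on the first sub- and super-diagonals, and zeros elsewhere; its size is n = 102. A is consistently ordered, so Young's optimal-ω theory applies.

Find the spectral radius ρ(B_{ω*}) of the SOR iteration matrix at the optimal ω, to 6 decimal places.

ρ_SOR = 0.940813

ρ_J = max_k |cos(kπ/103)| = cos(π/103) = 0.999535
√(1 − cos²(π/103)) = sin(π/103) ≈ 0.0304962.
So ω* = 2/1.0304962 = 1.940813 (Young).
ρ(B_{ω*}) = ω*−1 = 0.940813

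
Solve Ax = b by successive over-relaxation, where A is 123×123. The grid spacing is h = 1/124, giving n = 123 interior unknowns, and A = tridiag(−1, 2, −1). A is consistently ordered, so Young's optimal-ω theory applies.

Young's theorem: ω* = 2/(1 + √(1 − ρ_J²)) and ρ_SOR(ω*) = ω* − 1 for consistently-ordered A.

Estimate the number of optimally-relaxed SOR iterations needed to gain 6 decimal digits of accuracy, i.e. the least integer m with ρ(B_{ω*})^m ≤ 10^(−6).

m = 273

With n=123, ρ(Jacobi) = cos(π/124) = 0.9996791.
√(1−ρ_J²) simplifies to sin(π/124) = 0.0253327.
ω* = 2 / (1 + 0.0253327) = 2 / 1.0253327 ≈ 1.9505864.
ρ_SOR = ω* − 1 = 1.9505864 − 1 = 0.9505864.
ρ_SOR^m ≤ 10^(−6) ⇔ m ≥ 6·ln10/(−ln 0.9505864) = 13.8155/0.0506762 = 272.623; m = ⌈272.623⌉ = 273.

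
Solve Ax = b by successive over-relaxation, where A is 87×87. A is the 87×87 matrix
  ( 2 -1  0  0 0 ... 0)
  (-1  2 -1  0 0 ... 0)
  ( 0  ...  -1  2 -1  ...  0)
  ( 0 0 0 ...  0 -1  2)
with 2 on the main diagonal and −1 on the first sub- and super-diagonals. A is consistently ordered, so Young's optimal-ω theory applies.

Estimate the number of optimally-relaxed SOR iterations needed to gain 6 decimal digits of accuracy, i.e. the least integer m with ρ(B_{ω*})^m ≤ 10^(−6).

m = 194

With n=87, ρ(Jacobi) = cos(π/88) = 0.9993628.
√(1−ρ_J²) = |sin(π/88)| = 0.0356923
ω* = 2/(1+0.0356923) = 1.9310755
and ρ(B_{ω*}) = 1.9310755 − 1 = 0.9310755.
Need (0.9310755)^m ≤ 10^(−6): m ≥ 6·ln10/|ln 0.9310755| = 13.8155/0.0714149 = 193.454 ⇒ m = 194.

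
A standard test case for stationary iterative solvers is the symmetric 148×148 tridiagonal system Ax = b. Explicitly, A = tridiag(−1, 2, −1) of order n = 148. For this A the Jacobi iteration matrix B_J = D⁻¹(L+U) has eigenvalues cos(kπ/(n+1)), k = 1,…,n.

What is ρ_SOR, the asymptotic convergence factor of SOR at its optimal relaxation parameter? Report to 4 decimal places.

spectrum of D⁻¹(L+U) = {cos(kπ/149) : 1≤k≤148}; ρ_J = cos(π/149) = 0.9998.
√(1−ρ_J²) = |sin(π/149)| = 0.02108
ω* = 2/(1 + 0.02108) = 2/1.02108 = 1.9587.
and ρ(B_{ω*}) = 1.9587 − 1 = 0.9587.

ρ_SOR = 0.9587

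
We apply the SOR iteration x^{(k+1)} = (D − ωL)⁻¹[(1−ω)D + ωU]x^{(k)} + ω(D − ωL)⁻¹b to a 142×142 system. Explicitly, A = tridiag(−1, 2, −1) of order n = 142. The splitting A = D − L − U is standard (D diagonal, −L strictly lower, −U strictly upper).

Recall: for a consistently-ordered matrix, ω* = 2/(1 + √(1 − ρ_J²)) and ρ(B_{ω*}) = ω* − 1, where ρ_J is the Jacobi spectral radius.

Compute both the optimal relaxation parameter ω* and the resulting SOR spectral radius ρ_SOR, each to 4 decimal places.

ω* = 1.9570, ρ_SOR = 0.9570

ρ_J = max_k |cos(kπ/143)| = cos(π/143) = 0.9998
1 − cos²(π/143) = sin²(π/143) ⇒ √(1−ρ_J²) = sin(π/143) = 0.02197.
Then 2/(1+√(1−ρ_J²)) = 2/(1+0.02197); ω* = 2/1.02197 = 1.9570.
ρ_SOR = ω* − 1 ≈ 0.9570.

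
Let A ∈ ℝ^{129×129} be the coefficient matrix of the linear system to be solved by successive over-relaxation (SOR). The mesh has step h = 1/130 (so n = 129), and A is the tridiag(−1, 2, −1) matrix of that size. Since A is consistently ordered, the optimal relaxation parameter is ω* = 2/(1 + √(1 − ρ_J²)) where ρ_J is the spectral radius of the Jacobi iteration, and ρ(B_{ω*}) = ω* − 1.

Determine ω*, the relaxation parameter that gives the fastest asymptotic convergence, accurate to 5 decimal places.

ω* = 1.95281

With n=129, ρ(Jacobi) = cos(π/130) = 0.99971.
√(1 − cos²(π/130)) = sin(π/130) ≈ 0.024164.
Young: ω* = 2/(1+√(1−ρ_J²)) = 2/(1+0.024164) = 2/1.024164 = 1.95281.
ρ(B_{ω*}) = ω*−1 = 0.95281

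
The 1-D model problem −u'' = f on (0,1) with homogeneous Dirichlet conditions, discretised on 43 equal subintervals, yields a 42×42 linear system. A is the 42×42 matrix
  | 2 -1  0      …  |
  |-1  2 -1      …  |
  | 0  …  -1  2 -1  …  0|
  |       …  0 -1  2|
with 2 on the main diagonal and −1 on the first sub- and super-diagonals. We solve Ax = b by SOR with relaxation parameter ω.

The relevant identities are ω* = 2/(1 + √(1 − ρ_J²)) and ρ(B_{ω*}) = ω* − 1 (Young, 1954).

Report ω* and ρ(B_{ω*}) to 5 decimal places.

ω* = 1.86394, ρ_SOR = 0.86394

B_J for the 42×42 system has eigenvalues cos(kπ/43); ρ_J = cos(π/43) = 0.99733.
√(1−ρ_J²) simplifies to sin(π/43) = 0.072995.
ω* = 2/(1 + 0.072995) = 2/1.072995 = 1.86394.
ρ_SOR = ω* − 1 ≈ 0.86394.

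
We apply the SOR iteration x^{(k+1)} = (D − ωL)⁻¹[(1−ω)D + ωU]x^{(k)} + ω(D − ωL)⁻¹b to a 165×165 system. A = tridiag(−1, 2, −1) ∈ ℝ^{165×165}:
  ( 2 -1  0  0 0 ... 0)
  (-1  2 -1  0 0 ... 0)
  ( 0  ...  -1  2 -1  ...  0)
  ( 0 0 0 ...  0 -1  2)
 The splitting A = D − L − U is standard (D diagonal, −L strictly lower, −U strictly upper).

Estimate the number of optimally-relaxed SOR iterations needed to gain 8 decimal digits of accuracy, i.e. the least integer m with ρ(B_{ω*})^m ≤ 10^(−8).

m = 487

[ρ_J] n=165: ρ(B_J) = cos(π/(n+1)) = cos(π/166) = 0.9998209.
√(1 − cos²(π/166)) = sin(π/166) ≈ 0.0189241.
ω* = 2/(1+0.0189241) = 1.9628547
ρ(B_{ω*}) = ω*−1 = 0.9628547
m ≥ 8·ln10 / (−ln 0.9628547) = 486.640; smallest integer m = 487.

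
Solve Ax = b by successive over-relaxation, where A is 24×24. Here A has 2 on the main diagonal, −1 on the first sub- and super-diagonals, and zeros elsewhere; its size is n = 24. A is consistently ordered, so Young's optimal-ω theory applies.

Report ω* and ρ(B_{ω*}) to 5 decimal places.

ω* = 1.77725, ρ_SOR = 0.77725

B_J for the 24×24 system has eigenvalues cos(kπ/25); ρ_J = cos(π/25) = 0.99211.
1 − cos²(π/25) = sin²(π/25) ⇒ √(1−ρ_J²) = sin(π/25) = 0.125333.
ω* = 2 / (1 + 0.125333) = 2 / 1.125333 ≈ 1.77725.
and ρ(B_{ω*}) = 1.77725 − 1 = 0.77725.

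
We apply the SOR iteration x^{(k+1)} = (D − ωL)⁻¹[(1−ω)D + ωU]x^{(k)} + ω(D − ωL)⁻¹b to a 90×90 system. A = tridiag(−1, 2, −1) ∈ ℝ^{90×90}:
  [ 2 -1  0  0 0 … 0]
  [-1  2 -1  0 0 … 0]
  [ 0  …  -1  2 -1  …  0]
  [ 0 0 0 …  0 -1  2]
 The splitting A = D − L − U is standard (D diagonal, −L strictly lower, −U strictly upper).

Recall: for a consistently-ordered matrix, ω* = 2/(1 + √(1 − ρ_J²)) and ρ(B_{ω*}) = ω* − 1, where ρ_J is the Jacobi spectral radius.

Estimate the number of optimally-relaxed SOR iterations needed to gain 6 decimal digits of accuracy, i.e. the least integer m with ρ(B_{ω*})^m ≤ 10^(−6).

m = 201

spectrum of D⁻¹(L+U) = {cos(kπ/91) : 1≤k≤90}; ρ_J = cos(π/91) = 0.9994041.
√(1−ρ_J²) = |sin(π/91)| = 0.0345161
[ω*] 2 ÷ (1 + 0.0345161) = 2 ÷ 1.0345161 = 1.9332710.
and ρ(B_{ω*}) = 1.9332710 − 1 = 0.9332710.
For 6 digits: m = 6·ln10 / (−ln 0.9332710) = 13.8155/0.0690597 = 200.052; round up → m = 201.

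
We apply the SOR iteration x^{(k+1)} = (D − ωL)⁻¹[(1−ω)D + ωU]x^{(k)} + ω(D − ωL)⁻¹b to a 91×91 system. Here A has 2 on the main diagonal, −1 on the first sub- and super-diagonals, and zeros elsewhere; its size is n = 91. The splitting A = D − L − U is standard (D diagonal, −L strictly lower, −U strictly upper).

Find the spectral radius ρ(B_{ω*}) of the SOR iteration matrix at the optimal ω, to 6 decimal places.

n=91: λ(B_J) = 1 − λ(A)/2 = cos(kπ/92); k=1 gives ρ_J = 0.999417.
1 − cos²(π/92) = sin²(π/92) ⇒ √(1−ρ_J²) = sin(π/92) = 0.0341411.
Then 2/(1+√(1−ρ_J²)) = 2/(1+0.0341411); ω* = 2/1.0341411 = 1.933972.
ρ_SOR = ω* − 1 ≈ 0.933972.

ρ_SOR = 0.933972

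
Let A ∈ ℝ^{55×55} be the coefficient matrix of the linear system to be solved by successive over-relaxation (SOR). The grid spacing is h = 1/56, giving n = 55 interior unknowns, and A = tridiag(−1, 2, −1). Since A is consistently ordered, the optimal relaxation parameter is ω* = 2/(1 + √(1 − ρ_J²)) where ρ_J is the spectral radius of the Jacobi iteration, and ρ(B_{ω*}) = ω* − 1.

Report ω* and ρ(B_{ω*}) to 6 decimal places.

n=55: λ(B_J) = 1 − λ(A)/2 = cos(kπ/56); k=1 gives ρ_J = 0.998427.
√(1−ρ_J²) simplifies to sin(π/56) = 0.0560704.
Young: ω* = 2/(1+√(1−ρ_J²)) = 2/(1+0.0560704) = 2/1.0560704 = 1.893813.
ρ_SOR = ω* − 1 = 1.893813 − 1 = 0.893813.

ω* = 1.893813, ρ_SOR = 0.893813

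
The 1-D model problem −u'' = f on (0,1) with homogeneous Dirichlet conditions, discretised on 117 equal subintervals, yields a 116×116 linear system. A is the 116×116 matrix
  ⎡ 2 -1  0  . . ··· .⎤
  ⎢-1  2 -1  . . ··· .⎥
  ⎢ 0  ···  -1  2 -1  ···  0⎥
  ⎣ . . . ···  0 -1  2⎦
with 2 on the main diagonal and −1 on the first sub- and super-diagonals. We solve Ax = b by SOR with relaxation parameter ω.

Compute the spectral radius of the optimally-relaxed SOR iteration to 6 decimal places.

ρ_SOR = 0.947708

n=116: λ(B_J) = 1 − λ(A)/2 = cos(kπ/117); k=1 gives ρ_J = 0.999640.
root = sin(π/117) = 0.0268480  (since 1−cos² = sin²).
So ω* = 2/1.0268480 = 1.947708 (Young).
[ρ_SOR] ω* − 1 = 0.947708.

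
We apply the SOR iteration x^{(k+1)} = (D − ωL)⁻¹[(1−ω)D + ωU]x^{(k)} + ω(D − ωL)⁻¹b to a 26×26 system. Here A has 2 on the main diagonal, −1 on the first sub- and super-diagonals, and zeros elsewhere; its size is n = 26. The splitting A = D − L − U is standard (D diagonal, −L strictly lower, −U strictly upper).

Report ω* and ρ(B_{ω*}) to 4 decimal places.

spectrum of D⁻¹(L+U) = {cos(kπ/27) : 1≤k≤26}; ρ_J = cos(π/27) = 0.9932.
root = sin(π/27) = 0.11609  (since 1−cos² = sin²).
[ω*] 2 ÷ (1 + 0.11609) = 2 ÷ 1.11609 = 1.7920.
ρ_SOR = ω* − 1 = 1.7920 − 1 = 0.7920.

ω* = 1.7920, ρ_SOR = 0.7920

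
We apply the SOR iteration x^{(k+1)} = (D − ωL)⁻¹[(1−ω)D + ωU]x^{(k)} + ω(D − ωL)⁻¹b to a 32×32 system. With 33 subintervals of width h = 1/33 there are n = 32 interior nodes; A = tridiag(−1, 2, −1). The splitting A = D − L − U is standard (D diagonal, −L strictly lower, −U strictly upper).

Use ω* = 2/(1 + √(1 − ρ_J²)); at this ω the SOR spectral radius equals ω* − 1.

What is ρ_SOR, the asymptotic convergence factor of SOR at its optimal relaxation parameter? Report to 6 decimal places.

spectrum of D⁻¹(L+U) = {cos(kπ/33) : 1≤k≤32}; ρ_J = cos(π/33) = 0.995472.
√(1 − cos²(π/33)) = sin(π/33) ≈ 0.0950560.
ω* = 2/(1+0.0950560) = 1.826391
ρ_SOR = ω* − 1 = 1.826391 − 1 = 0.826391.

ρ_SOR = 0.826391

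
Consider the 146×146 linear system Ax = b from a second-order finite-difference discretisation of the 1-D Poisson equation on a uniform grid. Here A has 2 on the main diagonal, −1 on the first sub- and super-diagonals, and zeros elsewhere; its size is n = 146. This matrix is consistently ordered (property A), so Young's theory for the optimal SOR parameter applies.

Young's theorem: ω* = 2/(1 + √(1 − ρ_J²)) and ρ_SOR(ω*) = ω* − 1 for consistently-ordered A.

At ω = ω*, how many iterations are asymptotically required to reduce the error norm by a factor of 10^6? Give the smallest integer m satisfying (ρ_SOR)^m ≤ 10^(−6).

n=146: λ(B_J) = 1 − λ(A)/2 = cos(kπ/147); k=1 gives ρ_J = 0.9997716.
1 − cos²(π/147) = sin²(π/147) ⇒ √(1−ρ_J²) = sin(π/147) = 0.0213698.
Then 2/(1+√(1−ρ_J²)) = 2/(1+0.0213698); ω* = 2/1.0213698 = 1.9581546.
Hence ρ(B_{ω*}) = 1.9581546 − 1 = 0.9581546.
(0.9581546)^m ≤ 10^{−6}  ⇒  m·ln(0.9581546) ≤ −6·ln10  ⇒  m ≥ 323.199  ⇒  m = 324

m = 324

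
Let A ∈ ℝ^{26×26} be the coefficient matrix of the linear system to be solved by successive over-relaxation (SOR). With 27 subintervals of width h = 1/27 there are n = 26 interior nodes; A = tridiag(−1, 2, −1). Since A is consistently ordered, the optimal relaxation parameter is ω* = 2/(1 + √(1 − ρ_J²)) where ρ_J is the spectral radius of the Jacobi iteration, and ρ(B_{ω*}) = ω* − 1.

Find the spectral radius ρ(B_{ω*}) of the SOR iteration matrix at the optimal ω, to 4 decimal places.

ρ_SOR = 0.7920

spectrum of D⁻¹(L+U) = {cos(kπ/27) : 1≤k≤26}; ρ_J = cos(π/27) = 0.9932.
root = sin(π/27) = 0.11609  (since 1−cos² = sin²).
Young: ω* = 2/(1+√(1−ρ_J²)) = 2/(1+0.11609) = 2/1.11609 = 1.7920.
[ρ_SOR] ω* − 1 = 0.7920.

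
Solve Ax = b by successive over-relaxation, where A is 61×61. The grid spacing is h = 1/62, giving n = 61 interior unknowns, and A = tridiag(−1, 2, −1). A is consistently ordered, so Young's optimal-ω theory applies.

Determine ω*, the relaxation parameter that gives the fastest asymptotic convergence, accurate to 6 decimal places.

ω* = 1.903585

½·tridiag(1,0,1) at n=61: λ_k = cos(kπ/62); max |λ| at k=1 ⇒ ρ_J = cos(π/62) ≈ 0.998717.
√(1 − cos²(π/62)) = sin(π/62) ≈ 0.0506492.
[ω*] 2 ÷ (1 + 0.0506492) = 2 ÷ 1.0506492 = 1.903585.
ρ_SOR = ω* − 1 = 1.903585 − 1 = 0.903585.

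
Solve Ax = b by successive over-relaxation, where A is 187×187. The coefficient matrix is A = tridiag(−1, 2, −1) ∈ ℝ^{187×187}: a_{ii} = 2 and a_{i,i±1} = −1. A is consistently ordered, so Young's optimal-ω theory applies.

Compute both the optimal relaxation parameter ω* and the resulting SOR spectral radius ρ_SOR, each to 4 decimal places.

ω* = 1.9671, ρ_SOR = 0.9671

½·tridiag(1,0,1) at n=187: λ_k = cos(kπ/188); max |λ| at k=1 ⇒ ρ_J = cos(π/188) ≈ 0.9999.
√(1−ρ_J²) = |sin(π/188)| = 0.01671
Then 2/(1+√(1−ρ_J²)) = 2/(1+0.01671); ω* = 2/1.01671 = 1.9671.
ρ_SOR = ω* − 1 = 1.9671 − 1 = 0.9671.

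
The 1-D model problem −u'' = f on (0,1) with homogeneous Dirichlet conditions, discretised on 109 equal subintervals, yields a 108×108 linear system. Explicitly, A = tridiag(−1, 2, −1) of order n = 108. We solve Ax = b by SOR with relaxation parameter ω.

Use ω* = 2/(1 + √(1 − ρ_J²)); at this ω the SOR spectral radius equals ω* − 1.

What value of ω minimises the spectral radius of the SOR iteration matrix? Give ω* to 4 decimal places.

ω* = 1.9440

[ρ_J] n=108: ρ(B_J) = cos(π/(n+1)) = cos(π/109) = 0.9996.
√(1 − cos²(π/109)) = sin(π/109) ≈ 0.02882.
Then 2/(1+√(1−ρ_J²)) = 2/(1+0.02882); ω* = 2/1.02882 = 1.9440.
Hence ρ(B_{ω*}) = 1.9440 − 1 = 0.9440.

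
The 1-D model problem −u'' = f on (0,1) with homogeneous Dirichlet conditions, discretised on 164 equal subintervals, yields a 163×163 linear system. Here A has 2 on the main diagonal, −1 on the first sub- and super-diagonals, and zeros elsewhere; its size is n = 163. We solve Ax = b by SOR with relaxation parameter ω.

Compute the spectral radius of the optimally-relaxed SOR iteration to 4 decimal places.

½·tridiag(1,0,1) at n=163: λ_k = cos(kπ/164); max |λ| at k=1 ⇒ ρ_J = cos(π/164) ≈ 0.9998.
√(1 − cos²(π/164)) = sin(π/164) ≈ 0.01915.
ω* = 2/(1+0.01915) = 1.9624
ρ(B_{ω*}) = ω*−1 = 0.9624

ρ_SOR = 0.9624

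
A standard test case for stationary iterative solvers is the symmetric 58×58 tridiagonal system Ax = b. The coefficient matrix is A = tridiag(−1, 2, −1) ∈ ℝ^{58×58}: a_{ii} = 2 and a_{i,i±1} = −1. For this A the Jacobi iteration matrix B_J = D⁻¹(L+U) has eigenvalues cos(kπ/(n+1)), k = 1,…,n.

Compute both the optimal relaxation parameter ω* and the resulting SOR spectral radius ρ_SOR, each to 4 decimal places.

ω* = 1.8989, ρ_SOR = 0.8989

½·tridiag(1,0,1) at n=58: λ_k = cos(kπ/59); max |λ| at k=1 ⇒ ρ_J = cos(π/59) ≈ 0.9986.
root = sin(π/59) = 0.05322  (since 1−cos² = sin²).
ω* = 2/(1 + 0.05322) = 2/1.05322 = 1.8989.
Hence ρ(B_{ω*}) = 1.8989 − 1 = 0.8989.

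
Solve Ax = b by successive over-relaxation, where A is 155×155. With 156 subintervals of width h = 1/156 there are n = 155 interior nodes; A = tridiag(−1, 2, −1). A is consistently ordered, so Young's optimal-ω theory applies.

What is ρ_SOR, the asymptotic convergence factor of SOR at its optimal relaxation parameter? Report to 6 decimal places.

With n=155, ρ(Jacobi) = cos(π/156) = 0.999797.
√(1−ρ_J²) simplifies to sin(π/156) = 0.0201371.
Then 2/(1+√(1−ρ_J²)) = 2/(1+0.0201371); ω* = 2/1.0201371 = 1.960521.
ρ(B_{ω*}) = ω*−1 = 0.960521

ρ_SOR = 0.960521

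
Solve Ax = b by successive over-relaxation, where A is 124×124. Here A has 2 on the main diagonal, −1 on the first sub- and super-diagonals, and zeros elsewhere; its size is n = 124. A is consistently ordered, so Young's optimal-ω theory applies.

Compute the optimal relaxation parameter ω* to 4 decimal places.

spectrum of D⁻¹(L+U) = {cos(kπ/125) : 1≤k≤124}; ρ_J = cos(π/125) = 0.9997.
√(1 − cos²(π/125)) = sin(π/125) ≈ 0.02513.
So ω* = 2/1.02513 = 1.9510 (Young).
Hence ρ(B_{ω*}) = 1.9510 − 1 = 0.9510.

ω* = 1.9510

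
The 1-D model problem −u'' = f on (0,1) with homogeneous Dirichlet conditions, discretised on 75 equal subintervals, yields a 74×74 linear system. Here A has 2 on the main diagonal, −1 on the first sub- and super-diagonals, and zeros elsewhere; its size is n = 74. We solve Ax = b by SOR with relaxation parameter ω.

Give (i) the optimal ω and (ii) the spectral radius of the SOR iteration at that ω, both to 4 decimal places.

ω* = 1.9196, ρ_SOR = 0.9196

spectrum of D⁻¹(L+U) = {cos(kπ/75) : 1≤k≤74}; ρ_J = cos(π/75) = 0.9991.
√(1−ρ_J²) = |sin(π/75)| = 0.04188
ω* = 2/(1+0.04188) = 1.9196
[ρ_SOR] ω* − 1 = 0.9196.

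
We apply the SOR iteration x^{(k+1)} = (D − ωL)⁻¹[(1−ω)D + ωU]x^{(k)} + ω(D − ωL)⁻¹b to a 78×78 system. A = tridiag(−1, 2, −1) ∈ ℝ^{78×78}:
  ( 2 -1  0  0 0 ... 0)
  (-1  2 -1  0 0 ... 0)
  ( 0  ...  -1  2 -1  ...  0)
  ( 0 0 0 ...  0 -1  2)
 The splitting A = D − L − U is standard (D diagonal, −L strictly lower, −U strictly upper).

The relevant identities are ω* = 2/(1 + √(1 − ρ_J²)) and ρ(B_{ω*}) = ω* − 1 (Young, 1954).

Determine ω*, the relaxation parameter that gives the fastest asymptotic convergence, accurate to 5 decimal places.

ω* = 1.92353

½·tridiag(1,0,1) at n=78: λ_k = cos(kπ/79); max |λ| at k=1 ⇒ ρ_J = cos(π/79) ≈ 0.99921.
root = sin(π/79) = 0.039757  (since 1−cos² = sin²).
ω* = 2/(1+0.039757) = 1.92353
and ρ(B_{ω*}) = 1.92353 − 1 = 0.92353.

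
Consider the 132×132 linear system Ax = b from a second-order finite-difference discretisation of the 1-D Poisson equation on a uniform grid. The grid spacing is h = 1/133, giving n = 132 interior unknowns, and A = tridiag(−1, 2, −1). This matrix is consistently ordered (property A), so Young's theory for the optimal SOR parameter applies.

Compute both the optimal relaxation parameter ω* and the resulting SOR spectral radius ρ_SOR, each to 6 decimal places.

ω* = 1.953852, ρ_SOR = 0.953852

With n=132, ρ(Jacobi) = cos(π/133) = 0.999721.
√(1−ρ_J²) simplifies to sin(π/133) = 0.0236188.
ω* = 2 / (1 + 0.0236188) = 2 / 1.0236188 ≈ 1.953852.
At ω = 1.953852 every |λ(B_ω)| = ω−1, so ρ_SOR = 0.953852.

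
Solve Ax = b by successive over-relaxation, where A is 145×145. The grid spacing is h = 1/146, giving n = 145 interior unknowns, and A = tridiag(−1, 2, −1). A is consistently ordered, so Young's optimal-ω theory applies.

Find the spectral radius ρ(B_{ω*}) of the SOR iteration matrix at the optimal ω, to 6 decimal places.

ρ_SOR = 0.957874

½·tridiag(1,0,1) at n=145: λ_k = cos(kπ/146); max |λ| at k=1 ⇒ ρ_J = cos(π/146) ≈ 0.999769.
√(1 − cos²(π/146)) = sin(π/146) ≈ 0.0215161.
So ω* = 2/1.0215161 = 1.957874 (Young).
At ω = 1.957874 every |λ(B_ω)| = ω−1, so ρ_SOR = 0.957874.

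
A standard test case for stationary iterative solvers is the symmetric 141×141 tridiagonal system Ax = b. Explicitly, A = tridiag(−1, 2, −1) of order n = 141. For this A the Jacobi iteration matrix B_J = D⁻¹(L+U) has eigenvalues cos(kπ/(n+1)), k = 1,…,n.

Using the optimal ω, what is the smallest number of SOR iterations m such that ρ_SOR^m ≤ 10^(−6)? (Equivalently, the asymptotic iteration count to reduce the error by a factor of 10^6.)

m = 313

[ρ_J] n=141: ρ(B_J) = cos(π/(n+1)) = cos(π/142) = 0.9997553.
√(1−ρ_J²) simplifies to sin(π/142) = 0.0221221.
Young: ω* = 2/(1+√(1−ρ_J²)) = 2/(1+0.0221221) = 2/1.0221221 = 1.9567134.
ρ(B_{ω*}) = ω*−1 = 0.9567134
Need (0.9567134)^m ≤ 10^(−6): m ≥ 6·ln10/|ln 0.9567134| = 13.8155/0.0442514 = 312.205 ⇒ m = 313.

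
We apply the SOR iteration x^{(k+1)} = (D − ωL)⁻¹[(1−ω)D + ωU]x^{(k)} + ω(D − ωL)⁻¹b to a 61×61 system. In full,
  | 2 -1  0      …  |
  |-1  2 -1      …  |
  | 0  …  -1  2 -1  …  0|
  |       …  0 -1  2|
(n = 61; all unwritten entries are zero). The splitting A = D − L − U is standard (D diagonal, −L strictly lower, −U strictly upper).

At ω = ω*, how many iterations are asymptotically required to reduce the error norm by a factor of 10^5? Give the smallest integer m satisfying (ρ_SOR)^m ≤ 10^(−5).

With n=61, ρ(Jacobi) = cos(π/62) = 0.9987165.
√(1−ρ_J²) = |sin(π/62)| = 0.0506492
ω* = 2/(1+0.0506492) = 1.9035849
ρ_SOR = ω* − 1 = 1.9035849 − 1 = 0.9035849.
Need (0.9035849)^m ≤ 10^(−5): m ≥ 5·ln10/|ln 0.9035849| = 11.5129/0.101385 = 113.556 ⇒ m = 114.

m = 114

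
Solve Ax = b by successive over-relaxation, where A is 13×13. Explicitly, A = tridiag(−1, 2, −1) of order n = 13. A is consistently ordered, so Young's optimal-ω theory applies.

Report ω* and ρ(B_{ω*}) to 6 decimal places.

ρ_J = max_k |cos(kπ/14)| = cos(π/14) = 0.974928
√(1−ρ_J²) = |sin(π/14)| = 0.2225209
ω* = 2/(1 + 0.2225209) = 2/1.2225209 = 1.635964.
and ρ(B_{ω*}) = 1.635964 − 1 = 0.635964.

ω* = 1.635964, ρ_SOR = 0.635964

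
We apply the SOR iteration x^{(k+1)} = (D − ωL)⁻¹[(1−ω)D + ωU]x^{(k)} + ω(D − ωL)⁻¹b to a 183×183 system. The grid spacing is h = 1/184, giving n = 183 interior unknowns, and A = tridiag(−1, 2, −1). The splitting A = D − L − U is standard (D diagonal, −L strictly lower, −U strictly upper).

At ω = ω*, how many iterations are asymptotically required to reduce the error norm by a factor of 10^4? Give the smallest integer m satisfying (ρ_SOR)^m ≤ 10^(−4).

With n=183, ρ(Jacobi) = cos(π/184) = 0.9998542.
1 − cos²(π/184) = sin²(π/184) ⇒ √(1−ρ_J²) = sin(π/184) = 0.0170730.
Then 2/(1+√(1−ρ_J²)) = 2/(1+0.0170730); ω* = 2/1.0170730 = 1.9664272.
ρ(B_{ω*}) = ω*−1 = 0.9664272
(0.9664272)^m ≤ 10^{−4}  ⇒  m·ln(0.9664272) ≤ −4·ln10  ⇒  m ≥ 269.708  ⇒  m = 270

m = 270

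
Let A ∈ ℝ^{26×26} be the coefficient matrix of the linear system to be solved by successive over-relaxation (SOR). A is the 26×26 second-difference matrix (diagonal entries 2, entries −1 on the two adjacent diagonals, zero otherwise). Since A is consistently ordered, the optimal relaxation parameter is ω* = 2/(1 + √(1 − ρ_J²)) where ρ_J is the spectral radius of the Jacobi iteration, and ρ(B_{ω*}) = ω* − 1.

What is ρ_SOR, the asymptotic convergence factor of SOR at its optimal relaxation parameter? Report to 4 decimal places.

n=26: λ(B_J) = 1 − λ(A)/2 = cos(kπ/27); k=1 gives ρ_J = 0.9932.
√(1−ρ_J²) simplifies to sin(π/27) = 0.11609.
Young: ω* = 2/(1+√(1−ρ_J²)) = 2/(1+0.11609) = 2/1.11609 = 1.7920.
ρ_SOR = ω* − 1 = 1.7920 − 1 = 0.7920.

ρ_SOR = 0.7920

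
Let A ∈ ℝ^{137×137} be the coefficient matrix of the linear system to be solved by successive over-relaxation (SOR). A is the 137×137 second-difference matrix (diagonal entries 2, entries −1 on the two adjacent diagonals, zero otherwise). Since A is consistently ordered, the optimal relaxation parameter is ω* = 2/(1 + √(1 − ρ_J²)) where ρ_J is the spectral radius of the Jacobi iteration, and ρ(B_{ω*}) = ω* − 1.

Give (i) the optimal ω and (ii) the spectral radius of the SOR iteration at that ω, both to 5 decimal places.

ω* = 1.95549, ρ_SOR = 0.95549

[ρ_J] n=137: ρ(B_J) = cos(π/(n+1)) = cos(π/138) = 0.99974.
1 − cos²(π/138) = sin²(π/138) ⇒ √(1−ρ_J²) = sin(π/138) = 0.022763.
Young: ω* = 2/(1+√(1−ρ_J²)) = 2/(1+0.022763) = 2/1.022763 = 1.95549.
At ω = 1.95549 every |λ(B_ω)| = ω−1, so ρ_SOR = 0.95549.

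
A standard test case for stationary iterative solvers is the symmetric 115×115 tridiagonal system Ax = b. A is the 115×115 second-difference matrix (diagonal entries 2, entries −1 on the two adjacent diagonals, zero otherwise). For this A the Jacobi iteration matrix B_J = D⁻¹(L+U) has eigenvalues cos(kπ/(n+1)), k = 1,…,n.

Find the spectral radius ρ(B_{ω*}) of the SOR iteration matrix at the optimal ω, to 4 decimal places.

½·tridiag(1,0,1) at n=115: λ_k = cos(kπ/116); max |λ| at k=1 ⇒ ρ_J = cos(π/116) ≈ 0.9996.
root = sin(π/116) = 0.02708  (since 1−cos² = sin²).
Young: ω* = 2/(1+√(1−ρ_J²)) = 2/(1+0.02708) = 2/1.02708 = 1.9473.
At ω = 1.9473 every |λ(B_ω)| = ω−1, so ρ_SOR = 0.9473.

ρ_SOR = 0.9473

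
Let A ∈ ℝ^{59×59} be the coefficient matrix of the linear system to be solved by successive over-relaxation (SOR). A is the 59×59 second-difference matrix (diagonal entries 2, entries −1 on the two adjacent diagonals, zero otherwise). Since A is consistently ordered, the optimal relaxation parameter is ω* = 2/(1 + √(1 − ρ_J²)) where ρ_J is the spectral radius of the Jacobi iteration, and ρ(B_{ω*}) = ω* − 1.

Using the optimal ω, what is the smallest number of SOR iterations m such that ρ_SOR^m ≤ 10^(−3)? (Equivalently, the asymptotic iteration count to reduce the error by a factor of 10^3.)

m = 66

spectrum of D⁻¹(L+U) = {cos(kπ/60) : 1≤k≤59}; ρ_J = cos(π/60) = 0.9986295.
1 − cos²(π/60) = sin²(π/60) ⇒ √(1−ρ_J²) = sin(π/60) = 0.0523360.
ω* = 2/(1 + 0.0523360) = 2/1.0523360 = 1.9005337.
At ω = 1.9005337 every |λ(B_ω)| = ω−1, so ρ_SOR = 0.9005337.
(0.9005337)^m ≤ 10^{−3}  ⇒  m·ln(0.9005337) ≤ −3·ln10  ⇒  m ≥ 65.934  ⇒  m = 66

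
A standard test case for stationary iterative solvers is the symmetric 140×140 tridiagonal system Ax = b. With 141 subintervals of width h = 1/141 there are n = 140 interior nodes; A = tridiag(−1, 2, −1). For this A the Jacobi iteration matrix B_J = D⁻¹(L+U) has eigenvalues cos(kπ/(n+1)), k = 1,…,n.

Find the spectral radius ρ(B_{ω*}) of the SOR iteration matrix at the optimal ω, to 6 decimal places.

spectrum of D⁻¹(L+U) = {cos(kπ/141) : 1≤k≤140}; ρ_J = cos(π/141) = 0.999752.
root = sin(π/141) = 0.0222790  (since 1−cos² = sin²).
ω* = 2/(1+0.0222790) = 1.956413
and ρ(B_{ω*}) = 1.956413 − 1 = 0.956413.

ρ_SOR = 0.956413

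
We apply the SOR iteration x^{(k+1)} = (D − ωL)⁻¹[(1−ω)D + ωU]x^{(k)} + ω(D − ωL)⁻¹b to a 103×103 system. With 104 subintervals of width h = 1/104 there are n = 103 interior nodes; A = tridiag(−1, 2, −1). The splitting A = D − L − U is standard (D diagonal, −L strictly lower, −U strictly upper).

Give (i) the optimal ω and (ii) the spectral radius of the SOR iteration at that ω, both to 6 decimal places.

½·tridiag(1,0,1) at n=103: λ_k = cos(kπ/104); max |λ| at k=1 ⇒ ρ_J = cos(π/104) ≈ 0.999544.
√(1−ρ_J²) = |sin(π/104)| = 0.0302030
Young: ω* = 2/(1+√(1−ρ_J²)) = 2/(1+0.0302030) = 2/1.0302030 = 1.941365.
[ρ_SOR] ω* − 1 = 0.941365.

ω* = 1.941365, ρ_SOR = 0.941365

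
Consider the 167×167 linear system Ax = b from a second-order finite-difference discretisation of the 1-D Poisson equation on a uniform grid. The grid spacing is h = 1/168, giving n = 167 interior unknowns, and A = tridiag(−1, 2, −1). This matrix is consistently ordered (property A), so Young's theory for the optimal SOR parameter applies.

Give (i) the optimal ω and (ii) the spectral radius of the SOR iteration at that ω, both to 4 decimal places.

ρ_J = max_k |cos(kπ/168)| = cos(π/168) = 0.9998
root = sin(π/168) = 0.01870  (since 1−cos² = sin²).
ω* = 2/(1+0.01870) = 1.9633
[ρ_SOR] ω* − 1 = 0.9633.

ω* = 1.9633, ρ_SOR = 0.9633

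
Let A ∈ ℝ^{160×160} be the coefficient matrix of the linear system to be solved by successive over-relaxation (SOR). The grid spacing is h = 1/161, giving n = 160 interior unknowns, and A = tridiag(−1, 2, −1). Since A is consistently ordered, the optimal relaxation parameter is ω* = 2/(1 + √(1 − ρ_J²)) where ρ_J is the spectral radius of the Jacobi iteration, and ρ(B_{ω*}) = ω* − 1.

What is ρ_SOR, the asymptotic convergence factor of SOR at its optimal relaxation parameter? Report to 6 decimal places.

ρ_SOR = 0.961723

spectrum of D⁻¹(L+U) = {cos(kπ/161) : 1≤k≤160}; ρ_J = cos(π/161) = 0.999810.
root = sin(π/161) = 0.0195118  (since 1−cos² = sin²).
[ω*] 2 ÷ (1 + 0.0195118) = 2 ÷ 1.0195118 = 1.961723.
ρ_SOR = ω* − 1 ≈ 0.961723.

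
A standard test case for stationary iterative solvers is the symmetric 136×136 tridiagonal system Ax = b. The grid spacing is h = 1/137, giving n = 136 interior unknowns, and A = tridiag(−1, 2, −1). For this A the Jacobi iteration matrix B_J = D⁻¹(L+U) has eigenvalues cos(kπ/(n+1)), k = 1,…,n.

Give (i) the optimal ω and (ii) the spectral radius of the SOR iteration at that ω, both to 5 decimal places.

ω* = 1.95517, ρ_SOR = 0.95517

With n=136, ρ(Jacobi) = cos(π/137) = 0.99974.
1 − cos²(π/137) = sin²(π/137) ⇒ √(1−ρ_J²) = sin(π/137) = 0.022929.
ω* = 2 / (1 + 0.022929) = 2 / 1.022929 ≈ 1.95517.
At ω = 1.95517 every |λ(B_ω)| = ω−1, so ρ_SOR = 0.95517.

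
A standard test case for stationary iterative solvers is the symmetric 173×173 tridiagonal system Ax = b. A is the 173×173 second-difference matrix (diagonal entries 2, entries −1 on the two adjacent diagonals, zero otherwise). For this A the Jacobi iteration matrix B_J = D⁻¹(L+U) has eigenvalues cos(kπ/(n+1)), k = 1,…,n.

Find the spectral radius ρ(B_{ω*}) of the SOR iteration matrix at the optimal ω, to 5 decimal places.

½·tridiag(1,0,1) at n=173: λ_k = cos(kπ/174); max |λ| at k=1 ⇒ ρ_J = cos(π/174) ≈ 0.99984.
1 − cos²(π/174) = sin²(π/174) ⇒ √(1−ρ_J²) = sin(π/174) = 0.018054.
ω* = 2 / (1 + 0.018054) = 2 / 1.018054 ≈ 1.96453.
ρ(B_{ω*}) = ω*−1 = 0.96453

ρ_SOR = 0.96453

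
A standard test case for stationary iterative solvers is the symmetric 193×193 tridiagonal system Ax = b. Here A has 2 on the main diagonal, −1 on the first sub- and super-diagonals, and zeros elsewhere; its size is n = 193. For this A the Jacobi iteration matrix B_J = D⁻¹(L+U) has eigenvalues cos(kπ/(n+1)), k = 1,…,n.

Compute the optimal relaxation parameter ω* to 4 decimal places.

ω* = 1.9681

With n=193, ρ(Jacobi) = cos(π/194) = 0.9999.
√(1−ρ_J²) = |sin(π/194)| = 0.01619
Then 2/(1+√(1−ρ_J²)) = 2/(1+0.01619); ω* = 2/1.01619 = 1.9681.
[ρ_SOR] ω* − 1 = 0.9681.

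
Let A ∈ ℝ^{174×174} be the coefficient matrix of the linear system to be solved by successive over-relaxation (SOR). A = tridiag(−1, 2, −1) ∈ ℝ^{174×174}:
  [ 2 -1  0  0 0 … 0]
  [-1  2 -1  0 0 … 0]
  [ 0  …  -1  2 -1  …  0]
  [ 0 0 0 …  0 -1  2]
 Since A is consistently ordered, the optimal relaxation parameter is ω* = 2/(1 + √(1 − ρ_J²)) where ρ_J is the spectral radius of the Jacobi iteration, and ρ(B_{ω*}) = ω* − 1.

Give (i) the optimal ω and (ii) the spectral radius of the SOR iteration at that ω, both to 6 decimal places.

ω* = 1.964731, ρ_SOR = 0.964731

½·tridiag(1,0,1) at n=174: λ_k = cos(kπ/175); max |λ| at k=1 ⇒ ρ_J = cos(π/175) ≈ 0.999839.
1 − cos²(π/175) = sin²(π/175) ⇒ √(1−ρ_J²) = sin(π/175) = 0.0179510.
So ω* = 2/1.0179510 = 1.964731 (Young).
[ρ_SOR] ω* − 1 = 0.964731.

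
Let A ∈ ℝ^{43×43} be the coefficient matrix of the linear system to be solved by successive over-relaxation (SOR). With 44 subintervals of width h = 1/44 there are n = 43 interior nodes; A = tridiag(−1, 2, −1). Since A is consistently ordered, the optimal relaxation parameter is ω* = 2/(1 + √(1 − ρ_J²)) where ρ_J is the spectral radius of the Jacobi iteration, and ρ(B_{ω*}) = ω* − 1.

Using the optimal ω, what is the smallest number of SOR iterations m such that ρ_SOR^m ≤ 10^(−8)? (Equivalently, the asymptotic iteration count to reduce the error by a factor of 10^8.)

m = 129

½·tridiag(1,0,1) at n=43: λ_k = cos(kπ/44); max |λ| at k=1 ⇒ ρ_J = cos(π/44) ≈ 0.9974521.
√(1 − cos²(π/44)) = sin(π/44) ≈ 0.0713392.
Young: ω* = 2/(1+√(1−ρ_J²)) = 2/(1+0.0713392) = 2/1.0713392 = 1.8668224.
Hence ρ(B_{ω*}) = 1.8668224 − 1 = 0.8668224.
8·ln10 = 18.4207; −ln(0.8668224) = 0.142921; m = ⌈18.4207/0.142921⌉ = ⌈128.887⌉ = 129.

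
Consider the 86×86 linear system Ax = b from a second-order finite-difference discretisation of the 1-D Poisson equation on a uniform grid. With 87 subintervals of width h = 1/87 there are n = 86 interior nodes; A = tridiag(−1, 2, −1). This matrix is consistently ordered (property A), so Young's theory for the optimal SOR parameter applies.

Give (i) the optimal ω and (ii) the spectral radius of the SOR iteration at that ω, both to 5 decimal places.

With n=86, ρ(Jacobi) = cos(π/87) = 0.99935.
root = sin(π/87) = 0.036102  (since 1−cos² = sin²).
ω* = 2/(1+0.036102) = 1.93031
[ρ_SOR] ω* − 1 = 0.93031.

ω* = 1.93031, ρ_SOR = 0.93031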